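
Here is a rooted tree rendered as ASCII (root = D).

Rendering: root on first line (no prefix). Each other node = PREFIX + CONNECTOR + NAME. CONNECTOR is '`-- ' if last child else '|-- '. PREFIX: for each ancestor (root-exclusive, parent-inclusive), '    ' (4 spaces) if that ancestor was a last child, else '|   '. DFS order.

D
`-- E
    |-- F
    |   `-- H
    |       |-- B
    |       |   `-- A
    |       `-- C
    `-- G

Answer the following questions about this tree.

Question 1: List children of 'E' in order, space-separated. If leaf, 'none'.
Node E's children (from adjacency): F, G

Answer: F G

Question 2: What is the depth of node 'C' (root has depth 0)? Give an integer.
Path from root to C: D -> E -> F -> H -> C
Depth = number of edges = 4

Answer: 4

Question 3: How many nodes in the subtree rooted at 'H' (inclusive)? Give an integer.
Subtree rooted at H contains: A, B, C, H
Count = 4

Answer: 4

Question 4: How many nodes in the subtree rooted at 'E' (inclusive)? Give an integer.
Subtree rooted at E contains: A, B, C, E, F, G, H
Count = 7

Answer: 7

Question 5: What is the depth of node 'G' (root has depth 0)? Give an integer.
Answer: 2

Derivation:
Path from root to G: D -> E -> G
Depth = number of edges = 2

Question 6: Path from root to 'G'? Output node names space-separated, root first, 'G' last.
Walk down from root: D -> E -> G

Answer: D E G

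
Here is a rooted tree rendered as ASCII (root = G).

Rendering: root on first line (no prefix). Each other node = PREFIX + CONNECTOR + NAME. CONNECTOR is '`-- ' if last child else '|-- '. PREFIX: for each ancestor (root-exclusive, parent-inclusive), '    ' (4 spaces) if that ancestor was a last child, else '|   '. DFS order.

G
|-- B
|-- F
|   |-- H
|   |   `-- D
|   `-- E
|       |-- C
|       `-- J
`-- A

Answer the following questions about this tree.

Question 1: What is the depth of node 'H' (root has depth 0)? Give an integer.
Path from root to H: G -> F -> H
Depth = number of edges = 2

Answer: 2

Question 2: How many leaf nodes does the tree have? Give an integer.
Leaves (nodes with no children): A, B, C, D, J

Answer: 5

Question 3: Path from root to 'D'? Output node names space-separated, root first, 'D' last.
Answer: G F H D

Derivation:
Walk down from root: G -> F -> H -> D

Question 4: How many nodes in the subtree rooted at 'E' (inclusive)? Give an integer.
Answer: 3

Derivation:
Subtree rooted at E contains: C, E, J
Count = 3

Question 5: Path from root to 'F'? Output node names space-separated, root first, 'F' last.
Answer: G F

Derivation:
Walk down from root: G -> F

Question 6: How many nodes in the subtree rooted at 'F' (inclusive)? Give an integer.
Subtree rooted at F contains: C, D, E, F, H, J
Count = 6

Answer: 6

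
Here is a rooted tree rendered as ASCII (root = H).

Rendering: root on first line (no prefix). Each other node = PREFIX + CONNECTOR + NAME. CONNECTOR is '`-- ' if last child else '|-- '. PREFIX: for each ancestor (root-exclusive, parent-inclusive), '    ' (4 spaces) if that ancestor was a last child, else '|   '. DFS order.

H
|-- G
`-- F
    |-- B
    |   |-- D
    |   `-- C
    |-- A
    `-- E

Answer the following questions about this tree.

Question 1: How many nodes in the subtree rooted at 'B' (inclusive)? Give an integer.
Answer: 3

Derivation:
Subtree rooted at B contains: B, C, D
Count = 3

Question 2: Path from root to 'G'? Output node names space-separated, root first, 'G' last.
Answer: H G

Derivation:
Walk down from root: H -> G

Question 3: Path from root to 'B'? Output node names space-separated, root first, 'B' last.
Walk down from root: H -> F -> B

Answer: H F B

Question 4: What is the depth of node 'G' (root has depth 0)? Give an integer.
Answer: 1

Derivation:
Path from root to G: H -> G
Depth = number of edges = 1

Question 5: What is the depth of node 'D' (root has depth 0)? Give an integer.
Path from root to D: H -> F -> B -> D
Depth = number of edges = 3

Answer: 3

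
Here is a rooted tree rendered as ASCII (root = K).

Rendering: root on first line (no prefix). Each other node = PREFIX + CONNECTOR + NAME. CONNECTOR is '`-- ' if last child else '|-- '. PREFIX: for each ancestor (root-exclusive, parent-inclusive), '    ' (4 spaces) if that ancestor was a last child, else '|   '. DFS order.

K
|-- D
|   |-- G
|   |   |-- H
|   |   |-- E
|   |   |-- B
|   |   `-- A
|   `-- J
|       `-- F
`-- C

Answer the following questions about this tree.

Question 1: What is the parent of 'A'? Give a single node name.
Answer: G

Derivation:
Scan adjacency: A appears as child of G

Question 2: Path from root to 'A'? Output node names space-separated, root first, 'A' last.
Answer: K D G A

Derivation:
Walk down from root: K -> D -> G -> A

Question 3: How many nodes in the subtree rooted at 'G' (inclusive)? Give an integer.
Answer: 5

Derivation:
Subtree rooted at G contains: A, B, E, G, H
Count = 5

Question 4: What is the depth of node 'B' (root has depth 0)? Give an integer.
Path from root to B: K -> D -> G -> B
Depth = number of edges = 3

Answer: 3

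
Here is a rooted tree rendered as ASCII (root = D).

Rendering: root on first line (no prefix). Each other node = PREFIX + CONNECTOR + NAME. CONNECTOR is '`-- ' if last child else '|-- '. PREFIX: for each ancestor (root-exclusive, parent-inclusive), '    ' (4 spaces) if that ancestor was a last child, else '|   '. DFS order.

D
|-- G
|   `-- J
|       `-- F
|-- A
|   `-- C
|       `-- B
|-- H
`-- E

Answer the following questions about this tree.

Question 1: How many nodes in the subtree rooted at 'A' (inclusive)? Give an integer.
Subtree rooted at A contains: A, B, C
Count = 3

Answer: 3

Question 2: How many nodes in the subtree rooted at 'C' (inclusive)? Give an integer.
Answer: 2

Derivation:
Subtree rooted at C contains: B, C
Count = 2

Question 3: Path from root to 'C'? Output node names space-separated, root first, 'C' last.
Answer: D A C

Derivation:
Walk down from root: D -> A -> C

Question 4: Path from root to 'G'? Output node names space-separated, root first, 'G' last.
Answer: D G

Derivation:
Walk down from root: D -> G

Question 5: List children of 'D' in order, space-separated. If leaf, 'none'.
Node D's children (from adjacency): G, A, H, E

Answer: G A H E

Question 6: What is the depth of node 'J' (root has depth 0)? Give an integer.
Answer: 2

Derivation:
Path from root to J: D -> G -> J
Depth = number of edges = 2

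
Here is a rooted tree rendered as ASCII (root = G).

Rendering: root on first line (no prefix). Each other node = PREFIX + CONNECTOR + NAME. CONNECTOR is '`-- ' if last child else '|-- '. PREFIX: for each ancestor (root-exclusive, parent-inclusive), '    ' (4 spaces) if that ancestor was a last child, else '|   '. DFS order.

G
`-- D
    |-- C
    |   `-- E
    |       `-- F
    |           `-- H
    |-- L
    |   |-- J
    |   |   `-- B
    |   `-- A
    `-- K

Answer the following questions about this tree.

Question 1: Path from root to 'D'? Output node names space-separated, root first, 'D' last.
Answer: G D

Derivation:
Walk down from root: G -> D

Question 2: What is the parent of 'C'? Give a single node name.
Scan adjacency: C appears as child of D

Answer: D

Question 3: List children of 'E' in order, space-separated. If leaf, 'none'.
Node E's children (from adjacency): F

Answer: F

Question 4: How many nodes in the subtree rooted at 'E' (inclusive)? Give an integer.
Answer: 3

Derivation:
Subtree rooted at E contains: E, F, H
Count = 3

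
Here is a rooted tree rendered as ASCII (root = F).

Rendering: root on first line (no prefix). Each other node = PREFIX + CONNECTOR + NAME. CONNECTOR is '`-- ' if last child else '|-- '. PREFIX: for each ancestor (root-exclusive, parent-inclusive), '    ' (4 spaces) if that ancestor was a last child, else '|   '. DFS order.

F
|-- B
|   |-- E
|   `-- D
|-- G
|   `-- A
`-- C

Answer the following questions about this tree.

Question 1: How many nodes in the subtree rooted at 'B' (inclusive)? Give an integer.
Answer: 3

Derivation:
Subtree rooted at B contains: B, D, E
Count = 3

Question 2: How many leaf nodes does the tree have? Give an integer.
Answer: 4

Derivation:
Leaves (nodes with no children): A, C, D, E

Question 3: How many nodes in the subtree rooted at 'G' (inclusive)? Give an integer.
Subtree rooted at G contains: A, G
Count = 2

Answer: 2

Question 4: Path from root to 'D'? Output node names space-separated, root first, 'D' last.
Answer: F B D

Derivation:
Walk down from root: F -> B -> D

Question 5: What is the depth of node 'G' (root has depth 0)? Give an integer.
Answer: 1

Derivation:
Path from root to G: F -> G
Depth = number of edges = 1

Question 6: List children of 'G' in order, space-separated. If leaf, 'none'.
Node G's children (from adjacency): A

Answer: A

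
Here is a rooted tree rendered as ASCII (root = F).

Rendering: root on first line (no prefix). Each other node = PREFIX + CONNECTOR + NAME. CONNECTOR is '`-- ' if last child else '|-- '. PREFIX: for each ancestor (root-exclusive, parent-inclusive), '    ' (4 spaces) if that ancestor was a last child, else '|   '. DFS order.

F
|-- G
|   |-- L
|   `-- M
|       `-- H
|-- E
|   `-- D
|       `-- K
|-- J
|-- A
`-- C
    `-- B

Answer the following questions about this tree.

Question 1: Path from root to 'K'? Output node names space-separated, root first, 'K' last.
Answer: F E D K

Derivation:
Walk down from root: F -> E -> D -> K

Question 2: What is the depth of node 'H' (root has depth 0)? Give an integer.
Path from root to H: F -> G -> M -> H
Depth = number of edges = 3

Answer: 3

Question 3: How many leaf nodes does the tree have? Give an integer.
Answer: 6

Derivation:
Leaves (nodes with no children): A, B, H, J, K, L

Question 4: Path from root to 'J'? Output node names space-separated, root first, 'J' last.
Walk down from root: F -> J

Answer: F J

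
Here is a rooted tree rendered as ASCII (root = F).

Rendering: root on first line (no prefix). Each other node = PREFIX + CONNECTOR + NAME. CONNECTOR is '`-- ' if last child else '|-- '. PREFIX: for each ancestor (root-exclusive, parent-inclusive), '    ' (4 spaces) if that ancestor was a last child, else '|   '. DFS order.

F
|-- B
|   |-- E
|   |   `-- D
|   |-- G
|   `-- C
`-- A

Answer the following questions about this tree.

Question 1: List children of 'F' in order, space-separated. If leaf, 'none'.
Node F's children (from adjacency): B, A

Answer: B A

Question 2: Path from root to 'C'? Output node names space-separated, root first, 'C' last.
Answer: F B C

Derivation:
Walk down from root: F -> B -> C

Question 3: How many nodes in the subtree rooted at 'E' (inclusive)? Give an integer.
Subtree rooted at E contains: D, E
Count = 2

Answer: 2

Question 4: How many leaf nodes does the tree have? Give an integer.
Leaves (nodes with no children): A, C, D, G

Answer: 4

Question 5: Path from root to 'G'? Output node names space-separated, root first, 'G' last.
Walk down from root: F -> B -> G

Answer: F B G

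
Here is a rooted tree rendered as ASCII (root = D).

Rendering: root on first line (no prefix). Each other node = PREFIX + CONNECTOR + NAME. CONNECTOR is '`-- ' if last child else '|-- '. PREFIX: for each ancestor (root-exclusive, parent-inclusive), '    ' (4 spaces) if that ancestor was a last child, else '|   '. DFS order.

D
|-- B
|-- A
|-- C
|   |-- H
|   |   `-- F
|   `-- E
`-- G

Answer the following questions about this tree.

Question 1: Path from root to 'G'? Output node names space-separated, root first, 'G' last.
Walk down from root: D -> G

Answer: D G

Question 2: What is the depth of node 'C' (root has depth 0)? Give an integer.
Path from root to C: D -> C
Depth = number of edges = 1

Answer: 1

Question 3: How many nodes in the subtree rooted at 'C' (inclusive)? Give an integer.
Answer: 4

Derivation:
Subtree rooted at C contains: C, E, F, H
Count = 4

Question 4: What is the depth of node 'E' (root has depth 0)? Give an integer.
Path from root to E: D -> C -> E
Depth = number of edges = 2

Answer: 2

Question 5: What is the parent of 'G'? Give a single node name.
Scan adjacency: G appears as child of D

Answer: D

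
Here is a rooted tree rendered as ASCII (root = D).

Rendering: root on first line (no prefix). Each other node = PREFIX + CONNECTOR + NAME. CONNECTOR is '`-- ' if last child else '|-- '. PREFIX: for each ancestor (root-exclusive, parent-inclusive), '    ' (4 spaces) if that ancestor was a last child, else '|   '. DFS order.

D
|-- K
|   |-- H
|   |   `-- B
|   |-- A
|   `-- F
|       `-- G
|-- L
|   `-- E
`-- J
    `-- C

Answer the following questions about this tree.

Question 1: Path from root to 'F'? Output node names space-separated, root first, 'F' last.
Answer: D K F

Derivation:
Walk down from root: D -> K -> F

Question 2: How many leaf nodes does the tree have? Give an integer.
Leaves (nodes with no children): A, B, C, E, G

Answer: 5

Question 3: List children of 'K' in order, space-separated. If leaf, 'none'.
Answer: H A F

Derivation:
Node K's children (from adjacency): H, A, F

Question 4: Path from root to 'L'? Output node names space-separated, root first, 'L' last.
Answer: D L

Derivation:
Walk down from root: D -> L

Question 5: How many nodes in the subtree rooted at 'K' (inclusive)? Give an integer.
Subtree rooted at K contains: A, B, F, G, H, K
Count = 6

Answer: 6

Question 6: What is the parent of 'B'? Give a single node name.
Answer: H

Derivation:
Scan adjacency: B appears as child of H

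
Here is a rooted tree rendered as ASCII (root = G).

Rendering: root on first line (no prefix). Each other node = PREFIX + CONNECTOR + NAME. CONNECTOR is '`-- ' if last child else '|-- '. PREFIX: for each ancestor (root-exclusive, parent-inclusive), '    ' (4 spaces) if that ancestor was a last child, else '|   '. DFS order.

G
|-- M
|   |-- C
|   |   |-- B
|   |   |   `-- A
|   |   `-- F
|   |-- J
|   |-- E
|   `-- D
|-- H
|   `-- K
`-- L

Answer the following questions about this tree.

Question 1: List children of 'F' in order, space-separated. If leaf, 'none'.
Answer: none

Derivation:
Node F's children (from adjacency): (leaf)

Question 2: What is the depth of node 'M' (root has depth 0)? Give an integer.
Answer: 1

Derivation:
Path from root to M: G -> M
Depth = number of edges = 1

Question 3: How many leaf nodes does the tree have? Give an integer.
Leaves (nodes with no children): A, D, E, F, J, K, L

Answer: 7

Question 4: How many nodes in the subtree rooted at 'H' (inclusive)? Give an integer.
Subtree rooted at H contains: H, K
Count = 2

Answer: 2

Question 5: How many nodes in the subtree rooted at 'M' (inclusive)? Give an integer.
Answer: 8

Derivation:
Subtree rooted at M contains: A, B, C, D, E, F, J, M
Count = 8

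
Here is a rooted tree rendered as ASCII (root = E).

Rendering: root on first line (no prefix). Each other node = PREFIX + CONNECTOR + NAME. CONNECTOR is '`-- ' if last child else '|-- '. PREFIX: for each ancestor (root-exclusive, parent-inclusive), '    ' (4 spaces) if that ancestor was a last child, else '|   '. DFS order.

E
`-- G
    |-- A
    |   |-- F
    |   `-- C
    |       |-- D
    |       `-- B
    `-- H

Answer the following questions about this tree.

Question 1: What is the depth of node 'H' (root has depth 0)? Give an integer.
Path from root to H: E -> G -> H
Depth = number of edges = 2

Answer: 2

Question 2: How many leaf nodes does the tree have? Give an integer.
Leaves (nodes with no children): B, D, F, H

Answer: 4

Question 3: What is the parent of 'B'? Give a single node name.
Answer: C

Derivation:
Scan adjacency: B appears as child of C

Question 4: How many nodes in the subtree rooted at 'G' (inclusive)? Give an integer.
Subtree rooted at G contains: A, B, C, D, F, G, H
Count = 7

Answer: 7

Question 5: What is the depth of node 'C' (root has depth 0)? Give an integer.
Answer: 3

Derivation:
Path from root to C: E -> G -> A -> C
Depth = number of edges = 3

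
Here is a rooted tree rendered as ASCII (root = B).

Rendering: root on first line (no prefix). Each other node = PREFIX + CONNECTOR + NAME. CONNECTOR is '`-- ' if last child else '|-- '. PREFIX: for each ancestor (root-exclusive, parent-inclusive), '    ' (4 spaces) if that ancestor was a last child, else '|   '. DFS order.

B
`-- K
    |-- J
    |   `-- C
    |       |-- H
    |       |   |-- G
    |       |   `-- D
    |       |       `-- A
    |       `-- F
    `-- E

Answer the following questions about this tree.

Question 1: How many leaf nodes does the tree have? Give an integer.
Leaves (nodes with no children): A, E, F, G

Answer: 4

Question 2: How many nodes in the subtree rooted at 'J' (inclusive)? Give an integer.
Subtree rooted at J contains: A, C, D, F, G, H, J
Count = 7

Answer: 7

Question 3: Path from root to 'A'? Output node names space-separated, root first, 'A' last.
Walk down from root: B -> K -> J -> C -> H -> D -> A

Answer: B K J C H D A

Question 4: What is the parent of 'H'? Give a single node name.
Scan adjacency: H appears as child of C

Answer: C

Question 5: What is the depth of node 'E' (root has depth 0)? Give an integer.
Answer: 2

Derivation:
Path from root to E: B -> K -> E
Depth = number of edges = 2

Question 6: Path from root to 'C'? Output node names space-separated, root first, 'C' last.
Walk down from root: B -> K -> J -> C

Answer: B K J C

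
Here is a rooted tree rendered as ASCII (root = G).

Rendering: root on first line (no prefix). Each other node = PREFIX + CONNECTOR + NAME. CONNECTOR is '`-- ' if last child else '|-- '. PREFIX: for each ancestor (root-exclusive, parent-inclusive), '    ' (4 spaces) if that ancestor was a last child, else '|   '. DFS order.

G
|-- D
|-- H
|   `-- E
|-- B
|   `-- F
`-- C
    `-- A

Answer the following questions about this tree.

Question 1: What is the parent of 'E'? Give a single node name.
Answer: H

Derivation:
Scan adjacency: E appears as child of H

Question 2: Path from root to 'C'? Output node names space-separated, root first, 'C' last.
Walk down from root: G -> C

Answer: G C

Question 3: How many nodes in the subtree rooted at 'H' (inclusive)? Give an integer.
Subtree rooted at H contains: E, H
Count = 2

Answer: 2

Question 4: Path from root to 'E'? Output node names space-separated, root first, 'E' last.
Walk down from root: G -> H -> E

Answer: G H E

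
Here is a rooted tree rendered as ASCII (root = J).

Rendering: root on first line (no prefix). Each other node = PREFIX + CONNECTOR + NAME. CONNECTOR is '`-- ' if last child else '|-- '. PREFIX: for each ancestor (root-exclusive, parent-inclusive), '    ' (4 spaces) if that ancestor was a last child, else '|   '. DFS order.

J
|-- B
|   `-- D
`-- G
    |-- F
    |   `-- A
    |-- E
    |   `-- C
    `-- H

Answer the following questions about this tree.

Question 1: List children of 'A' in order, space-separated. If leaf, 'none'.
Answer: none

Derivation:
Node A's children (from adjacency): (leaf)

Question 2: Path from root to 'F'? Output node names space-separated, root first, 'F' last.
Answer: J G F

Derivation:
Walk down from root: J -> G -> F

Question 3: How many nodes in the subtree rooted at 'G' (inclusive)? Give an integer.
Answer: 6

Derivation:
Subtree rooted at G contains: A, C, E, F, G, H
Count = 6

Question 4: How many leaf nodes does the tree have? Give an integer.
Leaves (nodes with no children): A, C, D, H

Answer: 4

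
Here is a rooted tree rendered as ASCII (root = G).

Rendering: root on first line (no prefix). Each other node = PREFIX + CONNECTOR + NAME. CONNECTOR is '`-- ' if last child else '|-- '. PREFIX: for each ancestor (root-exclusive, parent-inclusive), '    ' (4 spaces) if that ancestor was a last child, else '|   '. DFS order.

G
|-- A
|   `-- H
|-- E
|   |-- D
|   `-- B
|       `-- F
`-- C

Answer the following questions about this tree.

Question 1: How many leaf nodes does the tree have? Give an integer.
Leaves (nodes with no children): C, D, F, H

Answer: 4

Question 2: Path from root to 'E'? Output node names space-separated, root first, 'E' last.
Answer: G E

Derivation:
Walk down from root: G -> E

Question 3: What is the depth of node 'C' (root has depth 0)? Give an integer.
Answer: 1

Derivation:
Path from root to C: G -> C
Depth = number of edges = 1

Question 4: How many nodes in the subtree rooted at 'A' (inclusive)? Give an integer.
Subtree rooted at A contains: A, H
Count = 2

Answer: 2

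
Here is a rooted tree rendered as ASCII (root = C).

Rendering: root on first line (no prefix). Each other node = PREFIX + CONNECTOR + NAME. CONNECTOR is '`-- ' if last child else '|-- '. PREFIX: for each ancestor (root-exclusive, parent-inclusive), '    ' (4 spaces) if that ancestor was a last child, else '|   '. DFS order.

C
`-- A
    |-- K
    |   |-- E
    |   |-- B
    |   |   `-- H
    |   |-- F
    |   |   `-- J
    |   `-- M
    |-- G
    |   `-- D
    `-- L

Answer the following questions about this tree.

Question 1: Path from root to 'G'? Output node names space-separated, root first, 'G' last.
Walk down from root: C -> A -> G

Answer: C A G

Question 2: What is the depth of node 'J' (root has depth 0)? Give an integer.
Answer: 4

Derivation:
Path from root to J: C -> A -> K -> F -> J
Depth = number of edges = 4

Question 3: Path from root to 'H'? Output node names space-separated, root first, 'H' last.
Answer: C A K B H

Derivation:
Walk down from root: C -> A -> K -> B -> H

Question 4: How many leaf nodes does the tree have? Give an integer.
Leaves (nodes with no children): D, E, H, J, L, M

Answer: 6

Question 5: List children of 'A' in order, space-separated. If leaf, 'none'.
Answer: K G L

Derivation:
Node A's children (from adjacency): K, G, L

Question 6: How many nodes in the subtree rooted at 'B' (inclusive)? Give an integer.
Subtree rooted at B contains: B, H
Count = 2

Answer: 2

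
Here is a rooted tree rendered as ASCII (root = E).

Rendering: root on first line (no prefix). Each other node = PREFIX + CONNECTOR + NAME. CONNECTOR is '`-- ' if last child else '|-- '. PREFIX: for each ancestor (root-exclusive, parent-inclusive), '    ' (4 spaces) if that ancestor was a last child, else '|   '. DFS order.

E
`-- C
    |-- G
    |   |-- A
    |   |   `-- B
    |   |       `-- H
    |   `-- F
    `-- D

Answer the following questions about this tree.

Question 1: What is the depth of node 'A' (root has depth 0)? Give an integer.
Path from root to A: E -> C -> G -> A
Depth = number of edges = 3

Answer: 3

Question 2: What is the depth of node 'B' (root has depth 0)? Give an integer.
Answer: 4

Derivation:
Path from root to B: E -> C -> G -> A -> B
Depth = number of edges = 4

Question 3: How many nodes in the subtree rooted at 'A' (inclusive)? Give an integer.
Subtree rooted at A contains: A, B, H
Count = 3

Answer: 3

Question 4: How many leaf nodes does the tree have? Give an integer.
Leaves (nodes with no children): D, F, H

Answer: 3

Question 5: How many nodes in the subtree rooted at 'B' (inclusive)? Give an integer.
Answer: 2

Derivation:
Subtree rooted at B contains: B, H
Count = 2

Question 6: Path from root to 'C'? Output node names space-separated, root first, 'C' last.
Walk down from root: E -> C

Answer: E C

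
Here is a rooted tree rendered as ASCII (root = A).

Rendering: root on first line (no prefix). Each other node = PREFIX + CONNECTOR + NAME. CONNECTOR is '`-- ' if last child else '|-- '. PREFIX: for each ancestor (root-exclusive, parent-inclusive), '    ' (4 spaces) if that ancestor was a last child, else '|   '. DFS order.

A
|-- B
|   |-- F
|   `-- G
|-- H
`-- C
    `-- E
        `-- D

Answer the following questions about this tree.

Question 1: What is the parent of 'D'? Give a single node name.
Answer: E

Derivation:
Scan adjacency: D appears as child of E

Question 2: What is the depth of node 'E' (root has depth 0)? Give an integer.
Path from root to E: A -> C -> E
Depth = number of edges = 2

Answer: 2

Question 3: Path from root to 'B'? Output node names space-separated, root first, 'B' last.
Answer: A B

Derivation:
Walk down from root: A -> B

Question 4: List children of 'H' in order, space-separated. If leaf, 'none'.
Answer: none

Derivation:
Node H's children (from adjacency): (leaf)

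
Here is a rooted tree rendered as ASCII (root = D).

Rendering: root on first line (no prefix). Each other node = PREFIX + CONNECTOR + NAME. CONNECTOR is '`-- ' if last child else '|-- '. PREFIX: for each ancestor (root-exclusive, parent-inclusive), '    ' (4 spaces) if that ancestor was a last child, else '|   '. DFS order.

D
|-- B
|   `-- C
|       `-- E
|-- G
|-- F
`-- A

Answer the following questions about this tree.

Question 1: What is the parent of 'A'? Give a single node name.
Scan adjacency: A appears as child of D

Answer: D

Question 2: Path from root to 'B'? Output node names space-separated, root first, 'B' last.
Walk down from root: D -> B

Answer: D B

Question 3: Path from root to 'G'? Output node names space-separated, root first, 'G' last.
Walk down from root: D -> G

Answer: D G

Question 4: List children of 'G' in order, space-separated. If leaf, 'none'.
Node G's children (from adjacency): (leaf)

Answer: none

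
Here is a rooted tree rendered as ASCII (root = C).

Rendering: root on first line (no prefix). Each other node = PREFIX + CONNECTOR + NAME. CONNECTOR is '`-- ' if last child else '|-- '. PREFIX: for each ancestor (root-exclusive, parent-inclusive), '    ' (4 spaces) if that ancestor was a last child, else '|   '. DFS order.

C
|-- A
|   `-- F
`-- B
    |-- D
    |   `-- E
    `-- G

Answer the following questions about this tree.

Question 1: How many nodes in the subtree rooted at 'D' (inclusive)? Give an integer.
Answer: 2

Derivation:
Subtree rooted at D contains: D, E
Count = 2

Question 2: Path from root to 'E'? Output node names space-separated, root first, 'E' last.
Walk down from root: C -> B -> D -> E

Answer: C B D E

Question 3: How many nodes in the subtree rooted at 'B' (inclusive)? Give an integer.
Answer: 4

Derivation:
Subtree rooted at B contains: B, D, E, G
Count = 4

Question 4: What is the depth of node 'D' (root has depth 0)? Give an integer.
Path from root to D: C -> B -> D
Depth = number of edges = 2

Answer: 2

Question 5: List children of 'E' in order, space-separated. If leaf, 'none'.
Answer: none

Derivation:
Node E's children (from adjacency): (leaf)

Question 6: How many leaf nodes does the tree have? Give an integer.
Leaves (nodes with no children): E, F, G

Answer: 3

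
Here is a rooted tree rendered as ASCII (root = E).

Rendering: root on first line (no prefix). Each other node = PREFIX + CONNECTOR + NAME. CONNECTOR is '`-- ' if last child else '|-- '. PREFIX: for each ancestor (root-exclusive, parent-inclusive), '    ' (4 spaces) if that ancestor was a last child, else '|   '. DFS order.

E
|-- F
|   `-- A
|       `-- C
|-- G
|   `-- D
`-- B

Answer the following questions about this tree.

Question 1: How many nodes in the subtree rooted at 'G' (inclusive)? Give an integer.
Subtree rooted at G contains: D, G
Count = 2

Answer: 2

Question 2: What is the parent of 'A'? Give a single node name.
Answer: F

Derivation:
Scan adjacency: A appears as child of F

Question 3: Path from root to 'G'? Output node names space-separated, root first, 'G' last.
Walk down from root: E -> G

Answer: E G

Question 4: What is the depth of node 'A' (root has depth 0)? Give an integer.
Answer: 2

Derivation:
Path from root to A: E -> F -> A
Depth = number of edges = 2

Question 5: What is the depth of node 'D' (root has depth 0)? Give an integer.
Answer: 2

Derivation:
Path from root to D: E -> G -> D
Depth = number of edges = 2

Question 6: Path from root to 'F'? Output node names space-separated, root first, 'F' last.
Answer: E F

Derivation:
Walk down from root: E -> F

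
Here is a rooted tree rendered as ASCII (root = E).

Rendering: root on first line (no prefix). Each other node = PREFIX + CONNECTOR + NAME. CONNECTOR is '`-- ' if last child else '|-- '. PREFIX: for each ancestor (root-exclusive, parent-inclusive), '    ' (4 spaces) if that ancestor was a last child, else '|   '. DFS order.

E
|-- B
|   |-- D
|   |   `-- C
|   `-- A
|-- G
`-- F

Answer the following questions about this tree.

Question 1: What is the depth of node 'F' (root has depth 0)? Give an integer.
Answer: 1

Derivation:
Path from root to F: E -> F
Depth = number of edges = 1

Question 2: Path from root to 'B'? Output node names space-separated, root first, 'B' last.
Walk down from root: E -> B

Answer: E B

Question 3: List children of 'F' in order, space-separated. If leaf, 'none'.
Answer: none

Derivation:
Node F's children (from adjacency): (leaf)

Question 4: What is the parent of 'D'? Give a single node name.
Scan adjacency: D appears as child of B

Answer: B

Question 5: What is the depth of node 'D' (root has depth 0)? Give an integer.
Answer: 2

Derivation:
Path from root to D: E -> B -> D
Depth = number of edges = 2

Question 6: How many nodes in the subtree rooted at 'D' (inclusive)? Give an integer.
Subtree rooted at D contains: C, D
Count = 2

Answer: 2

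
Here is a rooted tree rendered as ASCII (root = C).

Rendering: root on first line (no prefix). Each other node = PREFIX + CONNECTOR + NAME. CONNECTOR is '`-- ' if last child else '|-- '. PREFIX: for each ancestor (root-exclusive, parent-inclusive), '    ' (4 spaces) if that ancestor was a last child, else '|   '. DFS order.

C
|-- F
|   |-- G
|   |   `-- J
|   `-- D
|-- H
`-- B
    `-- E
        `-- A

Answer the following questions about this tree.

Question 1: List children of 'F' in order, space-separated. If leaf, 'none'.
Node F's children (from adjacency): G, D

Answer: G D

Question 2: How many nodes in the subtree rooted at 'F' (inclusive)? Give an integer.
Subtree rooted at F contains: D, F, G, J
Count = 4

Answer: 4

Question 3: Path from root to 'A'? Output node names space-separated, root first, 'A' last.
Answer: C B E A

Derivation:
Walk down from root: C -> B -> E -> A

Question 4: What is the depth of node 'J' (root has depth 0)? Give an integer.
Path from root to J: C -> F -> G -> J
Depth = number of edges = 3

Answer: 3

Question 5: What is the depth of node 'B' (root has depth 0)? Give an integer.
Answer: 1

Derivation:
Path from root to B: C -> B
Depth = number of edges = 1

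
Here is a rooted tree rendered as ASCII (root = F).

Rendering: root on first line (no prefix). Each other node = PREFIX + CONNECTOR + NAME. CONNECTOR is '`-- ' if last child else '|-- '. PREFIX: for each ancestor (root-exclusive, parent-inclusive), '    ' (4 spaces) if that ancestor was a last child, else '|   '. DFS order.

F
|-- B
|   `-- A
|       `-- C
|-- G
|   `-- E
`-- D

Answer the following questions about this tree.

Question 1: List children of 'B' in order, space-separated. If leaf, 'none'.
Node B's children (from adjacency): A

Answer: A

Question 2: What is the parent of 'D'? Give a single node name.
Answer: F

Derivation:
Scan adjacency: D appears as child of F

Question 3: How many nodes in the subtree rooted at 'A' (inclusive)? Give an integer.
Subtree rooted at A contains: A, C
Count = 2

Answer: 2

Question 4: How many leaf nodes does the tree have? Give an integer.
Answer: 3

Derivation:
Leaves (nodes with no children): C, D, E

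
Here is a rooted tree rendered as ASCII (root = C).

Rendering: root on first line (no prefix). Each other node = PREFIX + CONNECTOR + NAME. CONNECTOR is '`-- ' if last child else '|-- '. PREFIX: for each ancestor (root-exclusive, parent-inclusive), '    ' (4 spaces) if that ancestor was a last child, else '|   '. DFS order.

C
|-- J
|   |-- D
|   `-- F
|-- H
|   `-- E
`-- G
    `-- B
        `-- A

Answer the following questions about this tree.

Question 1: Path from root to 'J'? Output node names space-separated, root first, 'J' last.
Answer: C J

Derivation:
Walk down from root: C -> J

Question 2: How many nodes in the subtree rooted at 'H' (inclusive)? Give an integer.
Answer: 2

Derivation:
Subtree rooted at H contains: E, H
Count = 2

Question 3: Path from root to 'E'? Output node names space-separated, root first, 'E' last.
Answer: C H E

Derivation:
Walk down from root: C -> H -> E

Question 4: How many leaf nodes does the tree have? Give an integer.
Answer: 4

Derivation:
Leaves (nodes with no children): A, D, E, F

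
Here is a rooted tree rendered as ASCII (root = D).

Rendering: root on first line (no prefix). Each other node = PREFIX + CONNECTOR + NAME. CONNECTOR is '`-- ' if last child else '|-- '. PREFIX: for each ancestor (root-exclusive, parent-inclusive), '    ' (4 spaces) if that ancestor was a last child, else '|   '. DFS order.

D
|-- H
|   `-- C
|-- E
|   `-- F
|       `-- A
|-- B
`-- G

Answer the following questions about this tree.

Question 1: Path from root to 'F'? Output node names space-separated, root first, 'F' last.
Walk down from root: D -> E -> F

Answer: D E F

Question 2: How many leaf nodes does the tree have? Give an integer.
Leaves (nodes with no children): A, B, C, G

Answer: 4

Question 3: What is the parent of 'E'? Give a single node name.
Answer: D

Derivation:
Scan adjacency: E appears as child of D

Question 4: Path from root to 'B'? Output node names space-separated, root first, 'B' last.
Answer: D B

Derivation:
Walk down from root: D -> B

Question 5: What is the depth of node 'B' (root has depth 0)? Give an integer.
Path from root to B: D -> B
Depth = number of edges = 1

Answer: 1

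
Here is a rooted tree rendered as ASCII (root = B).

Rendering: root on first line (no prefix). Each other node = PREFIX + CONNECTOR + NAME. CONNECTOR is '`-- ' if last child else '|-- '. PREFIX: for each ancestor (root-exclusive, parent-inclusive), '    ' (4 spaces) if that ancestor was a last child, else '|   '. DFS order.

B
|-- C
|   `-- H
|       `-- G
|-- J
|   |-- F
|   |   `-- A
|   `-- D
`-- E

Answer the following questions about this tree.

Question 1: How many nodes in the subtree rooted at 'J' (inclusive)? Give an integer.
Answer: 4

Derivation:
Subtree rooted at J contains: A, D, F, J
Count = 4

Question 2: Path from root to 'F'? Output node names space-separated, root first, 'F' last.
Answer: B J F

Derivation:
Walk down from root: B -> J -> F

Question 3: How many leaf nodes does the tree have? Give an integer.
Leaves (nodes with no children): A, D, E, G

Answer: 4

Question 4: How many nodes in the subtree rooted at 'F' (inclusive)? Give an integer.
Answer: 2

Derivation:
Subtree rooted at F contains: A, F
Count = 2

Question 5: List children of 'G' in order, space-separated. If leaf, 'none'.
Answer: none

Derivation:
Node G's children (from adjacency): (leaf)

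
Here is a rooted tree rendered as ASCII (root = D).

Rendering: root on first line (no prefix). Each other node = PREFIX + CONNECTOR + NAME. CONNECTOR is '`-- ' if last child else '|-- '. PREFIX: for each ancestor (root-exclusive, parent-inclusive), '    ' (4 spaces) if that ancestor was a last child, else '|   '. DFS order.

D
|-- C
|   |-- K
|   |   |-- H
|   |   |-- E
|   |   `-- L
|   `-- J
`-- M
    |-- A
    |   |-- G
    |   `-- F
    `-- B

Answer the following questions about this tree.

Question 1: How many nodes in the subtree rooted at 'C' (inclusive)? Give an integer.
Answer: 6

Derivation:
Subtree rooted at C contains: C, E, H, J, K, L
Count = 6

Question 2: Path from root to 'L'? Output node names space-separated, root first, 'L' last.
Answer: D C K L

Derivation:
Walk down from root: D -> C -> K -> L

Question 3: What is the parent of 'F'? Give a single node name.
Answer: A

Derivation:
Scan adjacency: F appears as child of A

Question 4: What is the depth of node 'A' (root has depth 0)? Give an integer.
Answer: 2

Derivation:
Path from root to A: D -> M -> A
Depth = number of edges = 2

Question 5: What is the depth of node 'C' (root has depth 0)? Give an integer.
Path from root to C: D -> C
Depth = number of edges = 1

Answer: 1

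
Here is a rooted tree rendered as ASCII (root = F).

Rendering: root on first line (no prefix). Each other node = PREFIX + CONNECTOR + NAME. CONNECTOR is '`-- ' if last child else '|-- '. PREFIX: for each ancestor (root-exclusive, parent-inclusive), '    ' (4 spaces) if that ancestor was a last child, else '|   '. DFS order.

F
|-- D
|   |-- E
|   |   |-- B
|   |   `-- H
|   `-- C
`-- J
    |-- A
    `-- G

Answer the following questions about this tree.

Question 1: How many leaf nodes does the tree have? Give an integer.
Leaves (nodes with no children): A, B, C, G, H

Answer: 5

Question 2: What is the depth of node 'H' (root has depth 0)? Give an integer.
Path from root to H: F -> D -> E -> H
Depth = number of edges = 3

Answer: 3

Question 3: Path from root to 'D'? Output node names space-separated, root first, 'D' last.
Walk down from root: F -> D

Answer: F D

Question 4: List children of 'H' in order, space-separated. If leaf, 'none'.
Answer: none

Derivation:
Node H's children (from adjacency): (leaf)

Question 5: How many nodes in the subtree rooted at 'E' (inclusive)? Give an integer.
Subtree rooted at E contains: B, E, H
Count = 3

Answer: 3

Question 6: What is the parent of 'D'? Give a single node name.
Answer: F

Derivation:
Scan adjacency: D appears as child of F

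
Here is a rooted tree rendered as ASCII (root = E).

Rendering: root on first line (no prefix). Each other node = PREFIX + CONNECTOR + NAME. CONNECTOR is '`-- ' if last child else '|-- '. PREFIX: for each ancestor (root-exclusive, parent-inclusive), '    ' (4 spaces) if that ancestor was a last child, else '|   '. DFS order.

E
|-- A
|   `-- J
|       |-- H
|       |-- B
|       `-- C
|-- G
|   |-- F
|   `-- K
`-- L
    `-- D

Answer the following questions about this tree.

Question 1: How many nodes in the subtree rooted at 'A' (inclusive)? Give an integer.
Subtree rooted at A contains: A, B, C, H, J
Count = 5

Answer: 5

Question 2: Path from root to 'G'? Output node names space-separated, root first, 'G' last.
Walk down from root: E -> G

Answer: E G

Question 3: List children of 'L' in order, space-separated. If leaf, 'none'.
Node L's children (from adjacency): D

Answer: D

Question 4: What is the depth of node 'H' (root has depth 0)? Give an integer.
Path from root to H: E -> A -> J -> H
Depth = number of edges = 3

Answer: 3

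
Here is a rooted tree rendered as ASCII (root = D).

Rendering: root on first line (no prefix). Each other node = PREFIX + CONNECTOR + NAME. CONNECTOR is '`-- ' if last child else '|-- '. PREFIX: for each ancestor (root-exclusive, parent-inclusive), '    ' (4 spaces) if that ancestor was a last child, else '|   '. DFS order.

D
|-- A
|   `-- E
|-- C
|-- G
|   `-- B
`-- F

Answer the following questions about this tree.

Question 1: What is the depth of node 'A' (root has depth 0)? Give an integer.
Answer: 1

Derivation:
Path from root to A: D -> A
Depth = number of edges = 1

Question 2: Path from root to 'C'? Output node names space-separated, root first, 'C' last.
Answer: D C

Derivation:
Walk down from root: D -> C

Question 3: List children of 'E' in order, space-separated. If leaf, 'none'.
Node E's children (from adjacency): (leaf)

Answer: none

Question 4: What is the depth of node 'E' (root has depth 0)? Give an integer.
Answer: 2

Derivation:
Path from root to E: D -> A -> E
Depth = number of edges = 2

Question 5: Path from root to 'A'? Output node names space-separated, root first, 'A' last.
Walk down from root: D -> A

Answer: D A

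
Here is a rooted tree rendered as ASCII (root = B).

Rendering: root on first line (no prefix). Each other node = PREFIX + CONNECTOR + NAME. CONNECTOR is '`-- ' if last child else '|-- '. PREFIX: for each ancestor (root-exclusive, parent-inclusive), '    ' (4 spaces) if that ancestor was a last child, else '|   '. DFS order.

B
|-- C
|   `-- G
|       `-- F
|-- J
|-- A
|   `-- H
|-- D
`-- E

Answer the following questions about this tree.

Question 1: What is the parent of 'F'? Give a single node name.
Answer: G

Derivation:
Scan adjacency: F appears as child of G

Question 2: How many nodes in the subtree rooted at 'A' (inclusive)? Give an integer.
Answer: 2

Derivation:
Subtree rooted at A contains: A, H
Count = 2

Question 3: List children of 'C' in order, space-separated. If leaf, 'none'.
Answer: G

Derivation:
Node C's children (from adjacency): G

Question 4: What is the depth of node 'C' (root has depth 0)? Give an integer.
Path from root to C: B -> C
Depth = number of edges = 1

Answer: 1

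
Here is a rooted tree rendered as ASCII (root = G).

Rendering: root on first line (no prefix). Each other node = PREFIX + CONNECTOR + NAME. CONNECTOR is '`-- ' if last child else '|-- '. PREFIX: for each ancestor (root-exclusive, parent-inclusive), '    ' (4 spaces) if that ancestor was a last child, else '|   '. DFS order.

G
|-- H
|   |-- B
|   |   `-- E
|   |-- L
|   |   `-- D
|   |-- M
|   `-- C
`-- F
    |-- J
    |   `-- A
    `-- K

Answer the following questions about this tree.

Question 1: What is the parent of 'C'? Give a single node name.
Answer: H

Derivation:
Scan adjacency: C appears as child of H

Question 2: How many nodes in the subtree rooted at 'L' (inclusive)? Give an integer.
Answer: 2

Derivation:
Subtree rooted at L contains: D, L
Count = 2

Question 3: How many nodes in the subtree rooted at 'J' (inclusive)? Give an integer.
Subtree rooted at J contains: A, J
Count = 2

Answer: 2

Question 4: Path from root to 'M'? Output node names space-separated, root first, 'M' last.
Answer: G H M

Derivation:
Walk down from root: G -> H -> M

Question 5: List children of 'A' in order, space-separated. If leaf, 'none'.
Answer: none

Derivation:
Node A's children (from adjacency): (leaf)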